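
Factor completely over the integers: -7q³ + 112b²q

7q(4b + q)(4b - q)

Factor out 7q, leaving 16b² - q², which is a difference of two squares.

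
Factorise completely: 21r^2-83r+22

(3r-11)(7r-2)

Need a pair with product 21·22 = 462 and sum -83: that's -6 and -77.
Split the middle term: 21r^2-6r - 77r+22 = 3r(7r-2) - 11(7r-2).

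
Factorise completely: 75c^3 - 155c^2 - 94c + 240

Testing divisors of the constant over divisors of the leading coefficient, c = 8/5 is a root, so (5c - 8) divides it; the quotient is 15c^2 - 7c - 30.
The remaining quadratic factors as (3c - 5)(5c + 6).

(3c - 5)(5c + 6)(5c - 8)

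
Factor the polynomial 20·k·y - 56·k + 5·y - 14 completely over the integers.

(4·k + 1)·(5·y - 14)

Group as (20·k·y - 56·k) + (5·y - 14) = 4·k·(5·y - 14) + (5·y - 14).
Both groups share the factor (5·y - 14).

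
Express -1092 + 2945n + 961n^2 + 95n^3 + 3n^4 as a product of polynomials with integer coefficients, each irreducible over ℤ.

Trying the rational-root candidates, n = -13 is a root, so (n + 13) divides it; the quotient is 3n^3 + 56n^2 + 233n - 84.
Next, n = -7 is a root, so (n + 7) is a factor; dividing leaves 3n^2 + 35n - 12.
The remaining quadratic factors as (3n - 1)(n + 12).

(3n - 1)(n + 12)(n + 13)(n + 7)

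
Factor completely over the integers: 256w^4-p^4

(4w)⁴ − (p)⁴ = ((4w)² − (p)²)((4w)² + (p)²); the first factor splits again, the second (16w^2+p^2) is irreducible.

(4w-p)(4w+p)(16w^2+p^2)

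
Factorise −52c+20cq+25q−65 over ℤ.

(4c+5)(5q−13)

Group as (20cq−52c) + (25q−65) = 4c(5q−13) + 5(5q−13).
Both groups share the factor (5q−13).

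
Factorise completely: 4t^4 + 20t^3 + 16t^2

4t^2(t + 1)(t + 4)

Pull out the common factor 4t^2, then factor the remaining trinomial.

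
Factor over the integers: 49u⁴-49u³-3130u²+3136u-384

(7u-1)(7u-6)(u+8)(u-8)

Trying the rational-root candidates, u = -8 is a root, so (u+8) is a factor; dividing leaves 49u³-441u²+398u-48.
Next, u = 1/7 is a root, so (7u-1) divides it; the quotient is 7u²-62u+48.
The remaining quadratic factors as (7u-6)(u-8).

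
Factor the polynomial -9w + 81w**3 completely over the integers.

Factor out 9w, leaving 9w**2 - 1, which is a difference of two squares.

9w(3w + 1)(3w - 1)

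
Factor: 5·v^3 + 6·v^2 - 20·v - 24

(5·v + 6)·(v + 2)·(v - 2)

Group as (5·v^3 - 20·v) + (6·v^2 - 24) = 5·v·(v^2 - 4) + 6·(v^2 - 4).
Both groups share the factor (v^2 - 4).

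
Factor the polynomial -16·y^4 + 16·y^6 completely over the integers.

Every term has a factor of 16·y^4; factoring it out leaves y^2 - 1.
Recognize a difference of squares with the parts y and 1.

16·y^4·(y + 1)·(y - 1)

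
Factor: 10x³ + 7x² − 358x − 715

Among the possible rational roots, x = −5 is a root, so (x + 5) is a factor; dividing leaves 10x² − 43x − 143.
The remaining quadratic factors as (2x − 13)(5x + 11).

(2x − 13)(5x + 11)(x + 5)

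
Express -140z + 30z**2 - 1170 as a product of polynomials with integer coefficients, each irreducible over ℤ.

10(3z + 13)(z - 9)

Pull out the common factor 10, then factor the remaining trinomial.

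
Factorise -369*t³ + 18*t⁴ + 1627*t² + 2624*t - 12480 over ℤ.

(2*t - 15)*(3*t + 8)*(3*t - 8)*(t - 13)

Testing divisors of the constant over divisors of the leading coefficient, t = -8/3 is a root, giving the factor (3*t + 8) and quotient 6*t³ - 139*t² + 913*t - 1560.
Then t = 8/3 is a root, giving the factor (3*t - 8) and quotient 2*t² - 41*t + 195.
The remaining quadratic factors as (t - 13)(2*t - 15).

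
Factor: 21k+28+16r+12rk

Group as (12rk+16r) + (21k+28) = 4r(3k+4) + 7(3k+4).
Both groups share the factor (3k+4).

(3k+4)(4r+7)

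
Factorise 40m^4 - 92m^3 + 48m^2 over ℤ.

4m^2(2m - 3)(5m - 4)

Pull out the common factor 4m^2, then factor the remaining trinomial.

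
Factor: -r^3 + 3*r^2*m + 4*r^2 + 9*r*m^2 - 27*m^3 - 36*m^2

Group: r*(-r^2 + 4*r + 9*m^2 + 12*m) - 3*m*(-r^2 + 4*r + 9*m^2 + 12*m); both groups contain (-r^2 + 4*r + 9*m^2 + 12*m), so (r - 3*m) is a factor with cofactor -r^2 + 4*r + 9*m^2 + 12*m.
The cofactor groups again: -r^2 + 4*r + 9*m^2 + 12*m = -r*(r - 3*m - 4) - 3*m*(r - 3*m - 4); both groups contain (r - 3*m - 4), giving -(r + 3*m)*(r - 3*m - 4).

-(r - 3*m)*(r - 3*m - 4)*(r + 3*m)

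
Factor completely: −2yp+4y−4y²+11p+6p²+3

Group: −2y(2y+3p+1) + (2p+3)(2y+3p+1); both groups contain (2y+3p+1).

−(2y−2p−3)(2y+3p+1)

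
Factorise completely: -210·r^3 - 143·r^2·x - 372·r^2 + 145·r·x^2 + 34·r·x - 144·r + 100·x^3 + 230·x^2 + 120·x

Group: 5·r·(-42·r^2 + 5·r·x - 24·r + 25·x^2 + 20·x) + (4·x + 6)·(-42·r^2 + 5·r·x - 24·r + 25·x^2 + 20·x); both groups contain (-42·r^2 + 5·r·x - 24·r + 25·x^2 + 20·x), so (5·r + 4·x + 6) is a factor with cofactor -42·r^2 + 5·r·x - 24·r + 25·x^2 + 20·x.
The cofactor groups again: -42·r^2 + 5·r·x - 24·r + 25·x^2 + 20·x = -6·r·(7·r + 5·x + 4) + 5·x·(7·r + 5·x + 4); both groups contain (7·r + 5·x + 4), giving -(6·r - 5·x)·(7·r + 5·x + 4).

-(5·r + 4·x + 6)·(6·r - 5·x)·(7·r + 5·x + 4)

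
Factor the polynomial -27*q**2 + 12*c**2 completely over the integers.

3*(2*c + 3*q)*(2*c - 3*q)

Factor out 3, leaving 4*c**2 - 9*q**2, which is a difference of two squares.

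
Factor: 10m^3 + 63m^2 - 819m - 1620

Trying the rational-root candidates, m = 15/2 is a root, giving the factor (2m - 15) and quotient 5m^2 + 69m + 108.
The remaining quadratic factors as (5m + 9)(m + 12).

(2m - 15)(5m + 9)(m + 12)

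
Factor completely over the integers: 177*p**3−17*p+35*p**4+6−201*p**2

Testing divisors of the constant over divisors of the leading coefficient, p = 1 is a root, so (p−1) is a factor; dividing leaves 35*p**3+212*p**2+11*p−6.
Then p = 1/7 is a root, so (7*p−1) divides it; the quotient is 5*p**2+31*p+6.
The remaining quadratic factors as (p+6)(5*p+1).

(5*p+1)*(7*p−1)*(p+6)*(p−1)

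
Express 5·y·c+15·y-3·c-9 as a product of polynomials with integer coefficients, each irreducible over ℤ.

Group as (5·y·c+15·y) + (-3·c-9) = 5·y·(c+3) - 3·(c+3).
Both groups share the factor (c+3).

(5·y-3)·(c+3)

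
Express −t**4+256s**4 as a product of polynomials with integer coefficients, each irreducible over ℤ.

(4s+t)(4s−t)(16s**2+t**2)

(4s)⁴ − (t)⁴ = ((4s)² − (t)²)((4s)² + (t)²); the first factor splits again, the second (16s**2+t**2) is irreducible.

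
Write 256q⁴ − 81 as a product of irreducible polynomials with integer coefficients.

(4q)⁴ − (3)⁴ = ((4q)² − (3)²)((4q)² + (3)²); the first factor splits again, the second (16q² + 9) is irreducible.

(4q + 3)(4q − 3)(16q² + 9)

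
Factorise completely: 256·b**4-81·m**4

Write as (16·b**2)² − (9·m**2)², then factor 16·b**2-9·m**2 once more.

(4·b+3·m)·(4·b-3·m)·(16·b**2+9·m**2)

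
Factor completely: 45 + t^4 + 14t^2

(t^2 + 5)(t^2 + 9)

Substitute u = t^2 to get a quadratic in u, then factor.
t^2 + 5 is irreducible over ℤ (always positive, so no real roots).
t^2 + 9 is irreducible over ℤ (sum of squares).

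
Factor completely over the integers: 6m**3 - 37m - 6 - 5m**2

(6m + 1)(m + 2)(m - 3)

Testing divisors of the constant over divisors of the leading coefficient, m = 3 is a root, giving the factor (m - 3) and quotient 6m**2 + 13m + 2.
The remaining quadratic factors as (6m + 1)(m + 2).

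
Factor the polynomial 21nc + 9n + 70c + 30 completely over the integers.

Group as (21nc + 9n) + (70c + 30) = 3n(7c + 3) + 10(7c + 3).
Both groups share the factor (7c + 3).

(3n + 10)(7c + 3)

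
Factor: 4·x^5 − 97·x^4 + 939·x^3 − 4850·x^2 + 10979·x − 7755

(4·x − 5)·(x − 11)·(x − 3)·(x^2 − 9·x + 47)

Testing divisors of the constant over divisors of the leading coefficient, x = 11 is a root, so (x − 11) divides it; the quotient is 4·x^4 − 53·x^3 + 356·x^2 − 934·x + 705.
Then x = 3 is a root, giving the factor (x − 3) and quotient 4·x^3 − 41·x^2 + 233·x − 235.
Then x = 5/4 is a root, so (4·x − 5) divides it; the quotient is x^2 − 9·x + 47.
The quadratic x^2 − 9·x + 47 has discriminant −107 < 0 and is irreducible over ℤ.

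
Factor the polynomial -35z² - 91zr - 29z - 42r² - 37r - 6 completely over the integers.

-(7z + 14r + 3)(5z + 3r + 2)

Group: -5z(7z + 14r + 3) + (-3r - 2)(7z + 14r + 3); both groups contain (7z + 14r + 3).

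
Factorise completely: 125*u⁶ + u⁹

Pull out the common factor u⁶, leaving u³ + 125.
Recognize a sum of cubes with the parts u and 5.

u⁶*(u + 5)*(u² − 5*u + 25)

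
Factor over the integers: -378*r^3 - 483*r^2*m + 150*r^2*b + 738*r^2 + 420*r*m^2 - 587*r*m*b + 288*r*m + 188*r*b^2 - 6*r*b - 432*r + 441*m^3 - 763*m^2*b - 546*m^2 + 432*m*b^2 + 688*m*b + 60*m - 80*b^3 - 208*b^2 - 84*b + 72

-(9*r + 7*m - 4*b - 6)*(6*r + 9*m - 4*b - 6)*(7*r - 7*m + 5*b - 2)

Group: 6*r*(-63*r^2 + 14*r*m - 17*r*b + 60*r + 49*m^2 - 63*m*b - 28*m + 20*b^2 + 22*b - 12) + (9*m - 4*b - 6)*(-63*r^2 + 14*r*m - 17*r*b + 60*r + 49*m^2 - 63*m*b - 28*m + 20*b^2 + 22*b - 12); both groups contain (-63*r^2 + 14*r*m - 17*r*b + 60*r + 49*m^2 - 63*m*b - 28*m + 20*b^2 + 22*b - 12), so (6*r + 9*m - 4*b - 6) is a factor with cofactor -63*r^2 + 14*r*m - 17*r*b + 60*r + 49*m^2 - 63*m*b - 28*m + 20*b^2 + 22*b - 12.
The cofactor groups again: -63*r^2 + 14*r*m - 17*r*b + 60*r + 49*m^2 - 63*m*b - 28*m + 20*b^2 + 22*b - 12 = -9*r*(7*r - 7*m + 5*b - 2) + (-7*m + 4*b + 6)*(7*r - 7*m + 5*b - 2); both groups contain (7*r - 7*m + 5*b - 2), giving -(9*r + 7*m - 4*b - 6)*(7*r - 7*m + 5*b - 2).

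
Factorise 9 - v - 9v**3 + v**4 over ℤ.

(v - 1)(v - 9)(v**2 + v + 1)

Group as (v**4 - v) + (-9v**3 + 9) = v(v**3 - 1) - 9(v**3 - 1).
Both groups share the factor (v**3 - 1).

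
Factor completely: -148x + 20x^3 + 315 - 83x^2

(4x + 9)(5x - 7)(x - 5)

Testing divisors of the constant over divisors of the leading coefficient, x = -9/4 is a root, so (4x + 9) divides it; the quotient is 5x^2 - 32x + 35.
The remaining quadratic factors as (5x - 7)(x - 5).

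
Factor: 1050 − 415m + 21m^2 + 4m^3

(4m − 15)(m + 14)(m − 5)

Trying the rational-root candidates, m = 15/4 is a root, so (4m − 15) is a factor; dividing leaves m^2 + 9m − 70.
The remaining quadratic factors as (m + 14)(m − 5).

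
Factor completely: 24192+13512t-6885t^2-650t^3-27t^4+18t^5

Trying the rational-root candidates, t = 9 is a root, giving the factor (t-9) and quotient 18t^4+135t^3+565t^2-1800t-2688.
Next, t = -7/6 is a root, giving the factor (6t+7) and quotient 3t^3+19t^2+72t-384.
Continuing, t = 8/3 is a root, giving the factor (3t-8) and quotient t^2+9t+48.
The quadratic t^2+9t+48 has discriminant -111 < 0 and is irreducible over ℤ.

(3t-8)(6t+7)(t-9)(t^2+9t+48)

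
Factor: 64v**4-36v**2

4v**2(4v+3)(4v-3)

Pull out the common factor 4v**2; 16v**2-9 is a difference of squares.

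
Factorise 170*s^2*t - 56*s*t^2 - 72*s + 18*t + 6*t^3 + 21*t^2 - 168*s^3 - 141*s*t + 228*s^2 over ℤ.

Group: 6*s*(-28*s^2 + 19*s*t + 24*s - 3*t^2 - 6*t) + (-2*t - 3)*(-28*s^2 + 19*s*t + 24*s - 3*t^2 - 6*t); both groups contain (-28*s^2 + 19*s*t + 24*s - 3*t^2 - 6*t), so (6*s - 2*t - 3) is a factor with cofactor -28*s^2 + 19*s*t + 24*s - 3*t^2 - 6*t.
The cofactor groups again: -28*s^2 + 19*s*t + 24*s - 3*t^2 - 6*t = -7*s*(4*s - t) + (3*t + 6)*(4*s - t); both groups contain (4*s - t), giving -(7*s - 3*t - 6)*(4*s - t).

-(4*s - t)*(6*s - 2*t - 3)*(7*s - 3*t - 6)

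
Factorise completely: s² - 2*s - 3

(s + 1)*(s - 3)

Two integers with product -3 and sum -2 are 1 and -3.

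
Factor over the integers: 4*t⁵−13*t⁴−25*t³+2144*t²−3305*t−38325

Among the possible rational roots, t = 5 is a root, giving the factor (t−5) and quotient 4*t⁴+7*t³+10*t²+2194*t+7665.
Then t = −7 is a root, so (t+7) is a factor; dividing leaves 4*t³−21*t²+157*t+1095.
Then t = −15/4 is a root, giving the factor (4*t+15) and quotient t²−9*t+73.
The quadratic t²−9*t+73 has discriminant −211 < 0 and is irreducible over ℤ.

(4*t+15)*(t+7)*(t−5)*(t²−9*t+73)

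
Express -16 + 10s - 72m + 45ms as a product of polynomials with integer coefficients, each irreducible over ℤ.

(5s - 8)(9m + 2)

Group as (45ms - 72m) + (10s - 16) = 9m(5s - 8) + 2(5s - 8).
Both groups share the factor (5s - 8).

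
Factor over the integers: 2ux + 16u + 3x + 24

Group as (2ux + 16u) + (3x + 24) = 2u(x + 8) + 3(x + 8).
Both groups share the factor (x + 8).

(2u + 3)(x + 8)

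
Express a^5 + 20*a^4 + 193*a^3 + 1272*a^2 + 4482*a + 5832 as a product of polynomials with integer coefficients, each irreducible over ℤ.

(a + 3)*(a + 4)*(a + 9)*(a^2 + 4*a + 54)

Among the possible rational roots, a = −4 is a root, so (a + 4) divides it; the quotient is a^4 + 16*a^3 + 129*a^2 + 756*a + 1458.
Continuing, a = −9 is a root, so (a + 9) is a factor; dividing leaves a^3 + 7*a^2 + 66*a + 162.
Continuing, a = −3 is a root, giving the factor (a + 3) and quotient a^2 + 4*a + 54.
The quadratic a^2 + 4*a + 54 has discriminant −200 < 0 and is irreducible over ℤ.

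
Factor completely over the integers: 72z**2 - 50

2(6z + 5)(6z - 5)

Pull out the common factor 2; 36z**2 - 25 is a difference of squares.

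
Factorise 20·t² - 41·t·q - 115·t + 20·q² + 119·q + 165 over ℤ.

Group: 4·t·(5·t - 4·q - 15) + (-5·q - 11)·(5·t - 4·q - 15); both groups contain (5·t - 4·q - 15).

(5·t - 4·q - 15)·(4·t - 5·q - 11)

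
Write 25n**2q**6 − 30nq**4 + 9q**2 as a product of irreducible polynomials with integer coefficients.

q**2(5nq**2 − 3)**2

Every term has a factor of q**2; factoring it out leaves 25n**2q**4 − 30nq**2 + 9.
Recognize a perfect-square trinomial with the parts 3 and 5nq**2.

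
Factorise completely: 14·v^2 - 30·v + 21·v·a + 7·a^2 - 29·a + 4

(7·v + 7·a - 1)·(2·v + a - 4)

Group: 7·v·(2·v + a - 4) + (7·a - 1)·(2·v + a - 4); both groups contain (2·v + a - 4).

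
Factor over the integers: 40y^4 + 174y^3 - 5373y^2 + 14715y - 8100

(2y - 15)(4y - 3)(5y - 12)(y + 15)

By the rational root theorem, y = -15 is a root, so (y + 15) divides it; the quotient is 40y^3 - 426y^2 + 1017y - 540.
Next, y = 3/4 is a root, giving the factor (4y - 3) and quotient 10y^2 - 99y + 180.
The remaining quadratic factors as (5y - 12)(2y - 15).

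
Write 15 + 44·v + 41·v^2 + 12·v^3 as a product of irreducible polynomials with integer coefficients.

(3·v + 5)·(4·v + 3)·(v + 1)

Among the possible rational roots, v = −3/4 is a root, giving the factor (4·v + 3) and quotient 3·v^2 + 8·v + 5.
The remaining quadratic factors as (v + 1)(3·v + 5).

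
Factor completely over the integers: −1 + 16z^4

Write as (4z^2)² − (1)², then factor 4z^2 − 1 once more.

(2z + 1)(2z − 1)(4z^2 + 1)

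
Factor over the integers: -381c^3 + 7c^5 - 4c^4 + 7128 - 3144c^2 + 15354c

Among the possible rational roots, c = 4 is a root, giving the factor (c - 4) and quotient 7c^4 + 24c^3 - 285c^2 - 4284c - 1782.
Continuing, c = -3/7 is a root, giving the factor (7c + 3) and quotient c^3 + 3c^2 - 42c - 594.
Continuing, c = 9 is a root, so (c - 9) is a factor; dividing leaves c^2 + 12c + 66.
The quadratic c^2 + 12c + 66 has discriminant -120 < 0 and is irreducible over ℤ.

(7c + 3)(c - 4)(c - 9)(c^2 + 12c + 66)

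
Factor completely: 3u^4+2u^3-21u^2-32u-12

Trying the rational-root candidates, u = -2 is a root, so (u+2) is a factor; dividing leaves 3u^3-4u^2-13u-6.
Then u = -1 is a root, giving the factor (u+1) and quotient 3u^2-7u-6.
The remaining quadratic factors as (3u+2)(u-3).

(3u+2)(u+1)(u+2)(u-3)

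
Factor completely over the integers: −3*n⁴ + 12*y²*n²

3*n²*(2*y − n)*(2*y + n)

Every term has a factor of 3*n². Then 4*y² − n² = (2*y)² − (n)².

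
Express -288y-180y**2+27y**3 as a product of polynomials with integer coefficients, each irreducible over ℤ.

9y(3y+4)(y-8)

Pull out the common factor 9y, then factor the remaining trinomial.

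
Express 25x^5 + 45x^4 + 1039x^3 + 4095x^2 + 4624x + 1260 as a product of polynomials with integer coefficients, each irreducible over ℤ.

Testing divisors of the constant over divisors of the leading coefficient, x = -2/5 is a root, so (5x + 2) is a factor; dividing leaves 5x^4 + 7x^3 + 205x^2 + 737x + 630.
Next, x = -2 is a root, so (x + 2) is a factor; dividing leaves 5x^3 - 3x^2 + 211x + 315.
Continuing, x = -7/5 is a root, giving the factor (5x + 7) and quotient x^2 - 2x + 45.
The quadratic x^2 - 2x + 45 has discriminant -176 < 0 and is irreducible over ℤ.

(5x + 2)(5x + 7)(x + 2)(x^2 - 2x + 45)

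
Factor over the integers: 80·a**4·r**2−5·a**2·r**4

5·a**2·r**2·(4·a+r)·(4·a−r)

Factor out 5·a**2·r**2, leaving 16·a**2−r**2, which is a difference of two squares.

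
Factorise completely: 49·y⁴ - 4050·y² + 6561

Testing divisors of the constant over divisors of the leading coefficient, y = -9/7 is a root, giving the factor (7·y + 9) and quotient 7·y³ - 9·y² - 567·y + 729.
Then y = 9/7 is a root, so (7·y - 9) divides it; the quotient is y² - 81.
The remaining quadratic factors as (y - 9)(y + 9).

(7·y + 9)·(7·y - 9)·(y + 9)·(y - 9)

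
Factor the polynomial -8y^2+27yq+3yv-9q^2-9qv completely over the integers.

-(y-3q)(8y-3q-3v)

Group: -y(8y-3q-3v) + 3q(8y-3q-3v); both groups contain (8y-3q-3v).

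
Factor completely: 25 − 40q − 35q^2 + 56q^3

Group as (56q^3 − 40q) + (−35q^2 + 25) = 8q(7q^2 − 5) − 5(7q^2 − 5).
Both groups share the factor (7q^2 − 5).

(8q − 5)(7q^2 − 5)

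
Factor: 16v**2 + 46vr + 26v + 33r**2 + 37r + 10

Group: 2v(8v + 11r + 5) + (3r + 2)(8v + 11r + 5); both groups contain (8v + 11r + 5).

(8v + 11r + 5)(2v + 3r + 2)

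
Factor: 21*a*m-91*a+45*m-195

(3*m-13)*(7*a+15)

Group as (21*a*m-91*a) + (45*m-195) = 7*a*(3*m-13) + 15*(3*m-13).
Both groups share the factor (3*m-13).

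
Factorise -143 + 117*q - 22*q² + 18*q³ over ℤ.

(9*q - 11)*(2*q² + 13)

Group as (18*q³ + 117*q) + (-22*q² - 143) = 9*q*(2*q² + 13) - 11*(2*q² + 13).
Both groups share the factor (2*q² + 13).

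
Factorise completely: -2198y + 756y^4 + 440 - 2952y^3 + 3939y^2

Trying the rational-root candidates, y = 4/7 is a root, so (7y - 4) is a factor; dividing leaves 108y^3 - 360y^2 + 357y - 110.
Next, y = 11/6 is a root, giving the factor (6y - 11) and quotient 18y^2 - 27y + 10.
The remaining quadratic factors as (3y - 2)(6y - 5).

(3y - 2)(6y - 11)(6y - 5)(7y - 4)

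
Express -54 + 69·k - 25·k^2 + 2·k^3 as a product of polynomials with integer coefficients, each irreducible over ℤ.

By the rational root theorem, k = 2 is a root, so (k - 2) is a factor; dividing leaves 2·k^2 - 21·k + 27.
The remaining quadratic factors as (k - 9)(2·k - 3).

(2·k - 3)·(k - 2)·(k - 9)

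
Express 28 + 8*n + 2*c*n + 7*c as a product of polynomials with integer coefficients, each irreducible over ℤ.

Group as (2*c*n + 7*c) + (8*n + 28) = c*(2*n + 7) + 4*(2*n + 7).
Both groups share the factor (2*n + 7).

(2*n + 7)*(c + 4)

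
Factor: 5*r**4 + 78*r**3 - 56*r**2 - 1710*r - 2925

By the rational root theorem, r = -15 is a root, giving the factor (r + 15) and quotient 5*r**3 + 3*r**2 - 101*r - 195.
Next, r = -3 is a root, so (r + 3) is a factor; dividing leaves 5*r**2 - 12*r - 65.
The remaining quadratic factors as (5*r + 13)(r - 5).

(5*r + 13)*(r + 15)*(r + 3)*(r - 5)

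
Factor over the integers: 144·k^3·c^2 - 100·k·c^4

Factor out 4·k·c^2, leaving 36·k^2 - 25·c^2, which is a difference of two squares.

4·c^2·k·(6·k - 5·c)·(6·k + 5·c)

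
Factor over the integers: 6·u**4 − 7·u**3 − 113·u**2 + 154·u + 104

Trying the rational-root candidates, u = −13/3 is a root, so (3·u + 13) is a factor; dividing leaves 2·u**3 − 11·u**2 + 10·u + 8.
Continuing, u = 2 is a root, so (u − 2) divides it; the quotient is 2·u**2 − 7·u − 4.
The remaining quadratic factors as (2·u + 1)(u − 4).

(2·u + 1)·(3·u + 13)·(u − 2)·(u − 4)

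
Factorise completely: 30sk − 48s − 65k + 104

(5k − 8)(6s − 13)

Group as (30sk − 48s) + (−65k + 104) = 6s(5k − 8) − 13(5k − 8).
Both groups share the factor (5k − 8).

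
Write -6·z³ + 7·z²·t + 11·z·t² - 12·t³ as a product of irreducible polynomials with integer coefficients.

-(2·z - 3·t)·(z - t)·(3·z + 4·t)

Group: 3·z·(-2·z² + 5·z·t - 3·t²) + 4·t·(-2·z² + 5·z·t - 3·t²); both groups contain (-2·z² + 5·z·t - 3·t²), so (3·z + 4·t) is a factor with cofactor -2·z² + 5·z·t - 3·t².
The cofactor groups again: -2·z² + 5·z·t - 3·t² = -2·z·(z - t) + 3·t·(z - t); both groups contain (z - t), giving -(2·z - 3·t)·(z - t).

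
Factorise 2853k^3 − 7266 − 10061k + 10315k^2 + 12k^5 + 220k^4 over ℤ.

(2k + 1)(6k − 7)(k + 6)(k^2 + 13k + 173)

Testing divisors of the constant over divisors of the leading coefficient, k = −6 is a root, so (k + 6) divides it; the quotient is 12k^4 + 148k^3 + 1965k^2 − 1475k − 1211.
Then k = −1/2 is a root, giving the factor (2k + 1) and quotient 6k^3 + 71k^2 + 947k − 1211.
Next, k = 7/6 is a root, so (6k − 7) is a factor; dividing leaves k^2 + 13k + 173.
The quadratic k^2 + 13k + 173 has discriminant −523 < 0 and is irreducible over ℤ.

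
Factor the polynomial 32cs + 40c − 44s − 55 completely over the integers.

Group as (32cs + 40c) + (−44s − 55) = 8c(4s + 5) − 11(4s + 5).
Both groups share the factor (4s + 5).

(4s + 5)(8c − 11)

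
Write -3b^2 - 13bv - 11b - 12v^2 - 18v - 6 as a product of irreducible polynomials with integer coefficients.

Group: -3b(b + 3v + 3) + (-4v - 2)(b + 3v + 3); both groups contain (b + 3v + 3).

-(3b + 4v + 2)(b + 3v + 3)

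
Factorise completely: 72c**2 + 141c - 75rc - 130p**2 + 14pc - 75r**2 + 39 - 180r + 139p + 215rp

Group: -15r(5r - 10p + 8c + 13) + (13p + 9c + 3)(5r - 10p + 8c + 13); both groups contain (5r - 10p + 8c + 13).

-(15r - 13p - 9c - 3)(5r - 10p + 8c + 13)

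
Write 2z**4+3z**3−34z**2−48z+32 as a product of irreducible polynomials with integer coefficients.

Among the possible rational roots, z = −4 is a root, so (z+4) is a factor; dividing leaves 2z**3−5z**2−14z+8.
Then z = 4 is a root, so (z−4) is a factor; dividing leaves 2z**2+3z−2.
The remaining quadratic factors as (z+2)(2z−1).

(2z−1)(z+2)(z+4)(z−4)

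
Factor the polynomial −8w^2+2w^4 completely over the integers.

2w^2(w+2)(w−2)

Every term has a factor of 2w^2. Then w^2−4 = (w)² − (2)².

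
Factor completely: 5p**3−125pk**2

Factor out 5p, leaving p**2−25k**2, which is a difference of two squares.

5p(p−5k)(p+5k)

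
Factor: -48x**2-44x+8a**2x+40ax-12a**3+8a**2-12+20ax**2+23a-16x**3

Group: 3a(-4a**2+8ax+8a-4x**2-8x-3) + (4x+4)(-4a**2+8ax+8a-4x**2-8x-3); both groups contain (-4a**2+8ax+8a-4x**2-8x-3), so (3a+4x+4) is a factor with cofactor -4a**2+8ax+8a-4x**2-8x-3.
The cofactor groups again: -4a**2+8ax+8a-4x**2-8x-3 = -2a(2a-2x-3) + (2x+1)(2a-2x-3); both groups contain (2a-2x-3), giving -(2a-2x-1)(2a-2x-3).

-(2a-2x-1)(2a-2x-3)(3a+4x+4)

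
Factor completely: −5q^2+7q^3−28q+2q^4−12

(2q+1)(q+2)(q+3)(q−2)

Trying the rational-root candidates, q = −3 is a root, so (q+3) divides it; the quotient is 2q^3+q^2−8q−4.
Then q = 2 is a root, so (q−2) is a factor; dividing leaves 2q^2+5q+2.
The remaining quadratic factors as (2q+1)(q+2).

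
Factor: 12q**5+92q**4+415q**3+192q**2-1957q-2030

(2q+5)(6q+7)(q-2)(q**2+6q+29)

Trying the rational-root candidates, q = -5/2 is a root, so (2q+5) is a factor; dividing leaves 6q**4+31q**3+130q**2-229q-406.
Then q = 2 is a root, giving the factor (q-2) and quotient 6q**3+43q**2+216q+203.
Continuing, q = -7/6 is a root, so (6q+7) divides it; the quotient is q**2+6q+29.
The quadratic q**2+6q+29 has discriminant -80 < 0 and is irreducible over ℤ.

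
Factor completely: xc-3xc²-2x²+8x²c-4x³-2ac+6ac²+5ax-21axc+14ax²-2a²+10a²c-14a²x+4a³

(2a-2x+3c-1)(2a-x)(a-2x+c)

Group: 2a(2a²-6ax+5ac-a+4x²-8xc+2x+3c²-c) - x(2a²-6ax+5ac-a+4x²-8xc+2x+3c²-c); both groups contain (2a²-6ax+5ac-a+4x²-8xc+2x+3c²-c), so (2a-x) is a factor with cofactor 2a²-6ax+5ac-a+4x²-8xc+2x+3c²-c.
The cofactor groups again: 2a²-6ax+5ac-a+4x²-8xc+2x+3c²-c = a(2a-2x+3c-1) + (-2x+c)(2a-2x+3c-1); both groups contain (2a-2x+3c-1), giving (a-2x+c)(2a-2x+3c-1).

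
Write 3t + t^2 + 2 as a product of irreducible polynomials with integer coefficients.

Two integers with product 2 and sum 3 are 1 and 2.

(t + 1)(t + 2)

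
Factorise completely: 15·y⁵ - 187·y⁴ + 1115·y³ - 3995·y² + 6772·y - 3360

Trying the rational-root candidates, y = 5 is a root, so (y - 5) is a factor; dividing leaves 15·y⁴ - 112·y³ + 555·y² - 1220·y + 672.
Continuing, y = 8/3 is a root, giving the factor (3·y - 8) and quotient 5·y³ - 24·y² + 121·y - 84.
Then y = 4/5 is a root, so (5·y - 4) is a factor; dividing leaves y² - 4·y + 21.
The quadratic y² - 4·y + 21 has discriminant -68 < 0 and is irreducible over ℤ.

(3·y - 8)·(5·y - 4)·(y - 5)·(y² - 4·y + 21)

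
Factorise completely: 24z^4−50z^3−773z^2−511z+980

(4z+7)(6z−5)(z+4)(z−7)

By the rational root theorem, z = 7 is a root, giving the factor (z−7) and quotient 24z^3+118z^2+53z−140.
Continuing, z = 5/6 is a root, so (6z−5) divides it; the quotient is 4z^2+23z+28.
The remaining quadratic factors as (z+4)(4z+7).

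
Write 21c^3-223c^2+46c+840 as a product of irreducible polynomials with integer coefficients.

(3c-7)(7c+12)(c-10)

Testing divisors of the constant over divisors of the leading coefficient, c = -12/7 is a root, so (7c+12) divides it; the quotient is 3c^2-37c+70.
The remaining quadratic factors as (3c-7)(c-10).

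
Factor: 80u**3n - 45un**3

5nu(4u - 3n)(4u + 3n)

Factor out 5un, leaving 16u**2 - 9n**2, which is a difference of two squares.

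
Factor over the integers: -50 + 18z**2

Every term has a factor of 2. Then 9z**2 - 25 = (3z)² − (5)².

2(3z + 5)(3z - 5)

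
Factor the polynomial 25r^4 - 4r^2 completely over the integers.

Pull out the common factor r^2, leaving 25r^2 - 4.
Recognize a difference of squares with the parts 5r and 2.

r^2(5r + 2)(5r - 2)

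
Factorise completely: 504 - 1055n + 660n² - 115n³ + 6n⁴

(6n - 7)(n - 1)(n - 8)(n - 9)

Testing divisors of the constant over divisors of the leading coefficient, n = 1 is a root, giving the factor (n - 1) and quotient 6n³ - 109n² + 551n - 504.
Continuing, n = 7/6 is a root, so (6n - 7) is a factor; dividing leaves n² - 17n + 72.
The remaining quadratic factors as (n - 9)(n - 8).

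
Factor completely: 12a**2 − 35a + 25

Need a pair with product 12·25 = 300 and sum −35: that's −15 and −20.
Split the middle term: 12a**2 − 15a − 20a + 25 = 3a(4a − 5) − 5(4a − 5).

(3a − 5)(4a − 5)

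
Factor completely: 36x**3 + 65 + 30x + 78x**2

(6x + 13)(6x**2 + 5)

Group as (36x**3 + 30x) + (78x**2 + 65) = 6x(6x**2 + 5) + 13(6x**2 + 5).
Both groups share the factor (6x**2 + 5).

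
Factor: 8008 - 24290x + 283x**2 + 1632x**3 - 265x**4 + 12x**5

By the rational root theorem, x = -13/4 is a root, giving the factor (4x + 13) and quotient 3x**4 - 76x**3 + 655x**2 - 2058x + 616.
Then x = 1/3 is a root, so (3x - 1) divides it; the quotient is x**3 - 25x**2 + 210x - 616.
Continuing, x = 11 is a root, giving the factor (x - 11) and quotient x**2 - 14x + 56.
The quadratic x**2 - 14x + 56 has discriminant -28 < 0 and is irreducible over ℤ.

(3x - 1)(4x + 13)(x - 11)(x**2 - 14x + 56)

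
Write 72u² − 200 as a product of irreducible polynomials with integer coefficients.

8(3u + 5)(3u − 5)

Every term has a factor of 8. Then 9u² − 25 = (3u)² − (5)².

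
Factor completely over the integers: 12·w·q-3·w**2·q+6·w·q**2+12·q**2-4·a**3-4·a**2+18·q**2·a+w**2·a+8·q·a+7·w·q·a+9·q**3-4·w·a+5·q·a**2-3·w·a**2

-(w-3·q-4·a-4)·(3·q-a)·(w+q+a)

Group: 3·q·(-w**2+2·w·q+3·w·a+4·w+3·q**2+7·q·a+4·q+4·a**2+4·a) - a·(-w**2+2·w·q+3·w·a+4·w+3·q**2+7·q·a+4·q+4·a**2+4·a); both groups contain (-w**2+2·w·q+3·w·a+4·w+3·q**2+7·q·a+4·q+4·a**2+4·a), so (3·q-a) is a factor with cofactor -w**2+2·w·q+3·w·a+4·w+3·q**2+7·q·a+4·q+4·a**2+4·a.
The cofactor groups again: -w**2+2·w·q+3·w·a+4·w+3·q**2+7·q·a+4·q+4·a**2+4·a = -w·(w+q+a) + (3·q+4·a+4)·(w+q+a); both groups contain (w+q+a), giving -(w-3·q-4·a-4)·(w+q+a).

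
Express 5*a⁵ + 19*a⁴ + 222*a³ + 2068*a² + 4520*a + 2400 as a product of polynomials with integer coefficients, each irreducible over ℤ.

Testing divisors of the constant over divisors of the leading coefficient, a = -2 is a root, giving the factor (a + 2) and quotient 5*a⁴ + 9*a³ + 204*a² + 1660*a + 1200.
Then a = -5 is a root, giving the factor (a + 5) and quotient 5*a³ - 16*a² + 284*a + 240.
Then a = -4/5 is a root, so (5*a + 4) is a factor; dividing leaves a² - 4*a + 60.
The quadratic a² - 4*a + 60 has discriminant -224 < 0 and is irreducible over ℤ.

(5*a + 4)*(a + 2)*(a + 5)*(a² - 4*a + 60)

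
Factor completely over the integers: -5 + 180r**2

5(6r + 1)(6r - 1)

Factor out 5, leaving 36r**2 - 1, which is a difference of two squares.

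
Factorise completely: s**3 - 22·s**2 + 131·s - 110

Trying the rational-root candidates, s = 1 is a root, so (s - 1) divides it; the quotient is s**2 - 21·s + 110.
The remaining quadratic factors as (s - 10)(s - 11).

(s - 1)·(s - 10)·(s - 11)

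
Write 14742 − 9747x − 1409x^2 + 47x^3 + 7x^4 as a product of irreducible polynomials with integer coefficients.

(7x − 9)(x + 13)(x + 9)(x − 14)

Trying the rational-root candidates, x = 9/7 is a root, so (7x − 9) is a factor; dividing leaves x^3 + 8x^2 − 191x − 1638.
Then x = −9 is a root, so (x + 9) divides it; the quotient is x^2 − x − 182.
The remaining quadratic factors as (x − 14)(x + 13).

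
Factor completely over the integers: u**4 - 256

Write as (u**2)² − (16)², then factor u**2 - 16 once more.

(u + 4)(u - 4)(u**2 + 16)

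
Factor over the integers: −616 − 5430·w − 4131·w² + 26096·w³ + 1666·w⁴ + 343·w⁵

(7·w + 1)·(7·w + 2)·(7·w − 4)·(w² + 5·w + 77)

Among the possible rational roots, w = −2/7 is a root, so (7·w + 2) is a factor; dividing leaves 49·w⁴ + 224·w³ + 3664·w² − 1637·w − 308.
Continuing, w = 4/7 is a root, so (7·w − 4) divides it; the quotient is 7·w³ + 36·w² + 544·w + 77.
Next, w = −1/7 is a root, so (7·w + 1) is a factor; dividing leaves w² + 5·w + 77.
The quadratic w² + 5·w + 77 has discriminant −283 < 0 and is irreducible over ℤ.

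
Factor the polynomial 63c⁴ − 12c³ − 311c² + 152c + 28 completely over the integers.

(3c + 7)(3c − 2)(7c + 1)(c − 2)

Trying the rational-root candidates, c = −1/7 is a root, so (7c + 1) divides it; the quotient is 9c³ − 3c² − 44c + 28.
Continuing, c = 2 is a root, so (c − 2) divides it; the quotient is 9c² + 15c − 14.
The remaining quadratic factors as (3c − 2)(3c + 7).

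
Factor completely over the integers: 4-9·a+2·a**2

(2·a-1)·(a-4)

Need a pair with product 2·4 = 8 and sum -9: that's -1 and -8.
Split the middle term: 2·a**2-a - 8·a+4 = a·(2·a-1) - 4·(2·a-1).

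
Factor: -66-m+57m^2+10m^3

Trying the rational-root candidates, m = 1 is a root, giving the factor (m-1) and quotient 10m^2+67m+66.
The remaining quadratic factors as (2m+11)(5m+6).

(2m+11)(5m+6)(m-1)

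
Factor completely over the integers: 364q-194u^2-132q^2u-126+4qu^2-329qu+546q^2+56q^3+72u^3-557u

(14q+9u+14)(4q-4u-1)(q-2u+9)

Group: 14q(4q^2-12qu+35q+8u^2-34u-9) + (9u+14)(4q^2-12qu+35q+8u^2-34u-9); both groups contain (4q^2-12qu+35q+8u^2-34u-9), so (14q+9u+14) is a factor with cofactor 4q^2-12qu+35q+8u^2-34u-9.
The cofactor groups again: 4q^2-12qu+35q+8u^2-34u-9 = q(4q-4u-1) + (-2u+9)(4q-4u-1); both groups contain (4q-4u-1), giving (q-2u+9)(4q-4u-1).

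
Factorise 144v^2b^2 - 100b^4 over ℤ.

Every term has a factor of 4b^2. Then 36v^2 - 25b^2 = (6v)² − (5b)².

4b^2(6v - 5b)(6v + 5b)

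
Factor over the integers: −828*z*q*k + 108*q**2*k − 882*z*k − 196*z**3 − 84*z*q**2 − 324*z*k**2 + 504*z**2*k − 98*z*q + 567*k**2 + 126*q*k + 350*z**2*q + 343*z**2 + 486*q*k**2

Group: 4*z*(−49*z**2 + 14*z*q + 126*z*k − 18*q*k − 81*k**2) + (−6*q − 7)*(−49*z**2 + 14*z*q + 126*z*k − 18*q*k − 81*k**2); both groups contain (−49*z**2 + 14*z*q + 126*z*k − 18*q*k − 81*k**2), so (4*z − 6*q − 7) is a factor with cofactor −49*z**2 + 14*z*q + 126*z*k − 18*q*k − 81*k**2.
The cofactor groups again: −49*z**2 + 14*z*q + 126*z*k − 18*q*k − 81*k**2 = −7*z*(7*z − 9*k) + (2*q + 9*k)*(7*z − 9*k); both groups contain (7*z − 9*k), giving −(7*z − 2*q − 9*k)*(7*z − 9*k).

−(4*z − 6*q − 7)*(7*z − 9*k)*(7*z − 2*q − 9*k)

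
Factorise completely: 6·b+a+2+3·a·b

Group as (3·a·b+a) + (6·b+2) = a·(3·b+1) + 2·(3·b+1).
Both groups share the factor (3·b+1).

(3·b+1)·(a+2)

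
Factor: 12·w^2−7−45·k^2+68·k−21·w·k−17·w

(3·w−9·k+1)·(4·w+5·k−7)

Group: 3·w·(4·w+5·k−7) + (−9·k+1)·(4·w+5·k−7); both groups contain (4·w+5·k−7).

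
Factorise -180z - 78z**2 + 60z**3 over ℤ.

Pull out the common factor 6z, then factor the remaining trinomial.

6z(2z - 5)(5z + 6)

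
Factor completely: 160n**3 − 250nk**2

10n(4n − 5k)(4n + 5k)

Pull out the common factor 10n; 16n**2 − 25k**2 is a difference of squares.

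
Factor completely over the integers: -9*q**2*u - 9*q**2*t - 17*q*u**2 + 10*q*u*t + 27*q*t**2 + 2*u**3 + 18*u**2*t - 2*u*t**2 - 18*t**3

Group: u*(-9*q**2 - 17*q*u + 27*q*t + 2*u**2 + 16*u*t - 18*t**2) + t*(-9*q**2 - 17*q*u + 27*q*t + 2*u**2 + 16*u*t - 18*t**2); both groups contain (-9*q**2 - 17*q*u + 27*q*t + 2*u**2 + 16*u*t - 18*t**2), so (u + t) is a factor with cofactor -9*q**2 - 17*q*u + 27*q*t + 2*u**2 + 16*u*t - 18*t**2.
The cofactor groups again: -9*q**2 - 17*q*u + 27*q*t + 2*u**2 + 16*u*t - 18*t**2 = -q*(9*q - u - 9*t) + (-2*u + 2*t)*(9*q - u - 9*t); both groups contain (9*q - u - 9*t), giving -(q + 2*u - 2*t)*(9*q - u - 9*t).

-(9*q - u - 9*t)*(q + 2*u - 2*t)*(u + t)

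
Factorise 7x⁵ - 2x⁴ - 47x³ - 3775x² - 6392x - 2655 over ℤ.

(7x + 5)(x + 1)(x - 9)(x² + 7x + 59)

Testing divisors of the constant over divisors of the leading coefficient, x = -5/7 is a root, giving the factor (7x + 5) and quotient x⁴ - x³ - 6x² - 535x - 531.
Then x = -1 is a root, giving the factor (x + 1) and quotient x³ - 2x² - 4x - 531.
Next, x = 9 is a root, so (x - 9) divides it; the quotient is x² + 7x + 59.
The quadratic x² + 7x + 59 has discriminant -187 < 0 and is irreducible over ℤ.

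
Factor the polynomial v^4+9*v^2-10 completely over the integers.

(v+1)*(v-1)*(v^2+10)

Substitute u = v^2 to get a quadratic in u, then factor.
v^2+10 is irreducible over ℤ (always positive, so no real roots).
v^2-1 is a difference of squares.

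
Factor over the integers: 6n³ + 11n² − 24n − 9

Testing divisors of the constant over divisors of the leading coefficient, n = −3 is a root, so (n + 3) divides it; the quotient is 6n² − 7n − 3.
The remaining quadratic factors as (3n + 1)(2n − 3).

(2n − 3)(3n + 1)(n + 3)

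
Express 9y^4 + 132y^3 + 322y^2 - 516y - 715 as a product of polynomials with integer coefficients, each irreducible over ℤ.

(3y + 13)(3y - 5)(y + 1)(y + 11)

By the rational root theorem, y = -1 is a root, so (y + 1) divides it; the quotient is 9y^3 + 123y^2 + 199y - 715.
Next, y = -13/3 is a root, giving the factor (3y + 13) and quotient 3y^2 + 28y - 55.
The remaining quadratic factors as (y + 11)(3y - 5).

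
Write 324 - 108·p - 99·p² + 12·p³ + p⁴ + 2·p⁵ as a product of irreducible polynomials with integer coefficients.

Among the possible rational roots, p = 3 is a root, so (p - 3) divides it; the quotient is 2·p⁴ + 7·p³ + 33·p² - 108.
Continuing, p = -2 is a root, giving the factor (p + 2) and quotient 2·p³ + 3·p² + 27·p - 54.
Then p = 3/2 is a root, so (2·p - 3) divides it; the quotient is p² + 3·p + 18.
The quadratic p² + 3·p + 18 has discriminant -63 < 0 and is irreducible over ℤ.

(2·p - 3)·(p + 2)·(p - 3)·(p² + 3·p + 18)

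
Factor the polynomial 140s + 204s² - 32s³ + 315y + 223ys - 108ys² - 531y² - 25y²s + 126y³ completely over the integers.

Group: 7y(18y² + 17ys - 63y + 4s² - 28s) + (-8s - 5)(18y² + 17ys - 63y + 4s² - 28s); both groups contain (18y² + 17ys - 63y + 4s² - 28s), so (7y - 8s - 5) is a factor with cofactor 18y² + 17ys - 63y + 4s² - 28s.
The cofactor groups again: 18y² + 17ys - 63y + 4s² - 28s = 9y(2y + s - 7) + 4s(2y + s - 7); both groups contain (2y + s - 7), giving (9y + 4s)(2y + s - 7).

(7y - 8s - 5)(9y + 4s)(2y + s - 7)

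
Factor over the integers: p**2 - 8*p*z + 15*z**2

Group: p*(p - 5*z) - 3*z*(p - 5*z); both groups contain (p - 5*z).

(p - 3*z)*(p - 5*z)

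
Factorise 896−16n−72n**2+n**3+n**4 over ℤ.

(n+4)(n+8)(n−4)(n−7)

Trying the rational-root candidates, n = 4 is a root, so (n−4) is a factor; dividing leaves n**3+5n**2−52n−224.
Continuing, n = −4 is a root, giving the factor (n+4) and quotient n**2+n−56.
The remaining quadratic factors as (n+8)(n−7).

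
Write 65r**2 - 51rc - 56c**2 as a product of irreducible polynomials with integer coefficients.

(5r - 7c)(13r + 8c)

Group: 5r(13r + 8c) - 7c(13r + 8c); both groups contain (13r + 8c).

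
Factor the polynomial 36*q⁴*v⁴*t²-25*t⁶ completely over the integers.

t²*(6*q²*v²+5*t²)*(6*q²*v²-5*t²)

Pull out the common factor t², leaving 36*q⁴*v⁴-25*t⁴.
Recognize a difference of squares with the parts 6*q²*v² and 5*t².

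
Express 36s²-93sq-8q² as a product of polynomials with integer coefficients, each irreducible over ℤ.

(3s-8q)(12s+q)

Group: 12s(3s-8q) + q(3s-8q); both groups contain (3s-8q).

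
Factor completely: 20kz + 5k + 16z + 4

(4z + 1)(5k + 4)

Group as (20kz + 5k) + (16z + 4) = 5k(4z + 1) + 4(4z + 1).
Both groups share the factor (4z + 1).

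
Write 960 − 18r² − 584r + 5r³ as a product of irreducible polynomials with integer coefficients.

Among the possible rational roots, r = 12 is a root, so (r − 12) divides it; the quotient is 5r² + 42r − 80.
The remaining quadratic factors as (5r − 8)(r + 10).

(5r − 8)(r + 10)(r − 12)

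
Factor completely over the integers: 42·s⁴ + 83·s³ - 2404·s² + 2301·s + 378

(6·s - 7)·(7·s + 1)·(s + 9)·(s - 6)

Testing divisors of the constant over divisors of the leading coefficient, s = 6 is a root, giving the factor (s - 6) and quotient 42·s³ + 335·s² - 394·s - 63.
Then s = -9 is a root, so (s + 9) is a factor; dividing leaves 42·s² - 43·s - 7.
The remaining quadratic factors as (7·s + 1)(6·s - 7).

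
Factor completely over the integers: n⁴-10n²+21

Substitute u = n² to get a quadratic in u, then factor.
n²-3 is irreducible over ℤ (3 is not a perfect square).
n²-7 is irreducible over ℤ (7 is not a perfect square).

(n²-3)(n²-7)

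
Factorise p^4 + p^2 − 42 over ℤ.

Substitute u = p^2 to get a quadratic in u, then factor.
p^2 + 7 is irreducible over ℤ (always positive, so no real roots).
p^2 − 6 is irreducible over ℤ (6 is not a perfect square).

(p^2 + 7)*(p^2 − 6)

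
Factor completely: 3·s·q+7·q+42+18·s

(3·s+7)·(q+6)

Group as (3·s·q+18·s) + (7·q+42) = 3·s·(q+6) + 7·(q+6).
Both groups share the factor (q+6).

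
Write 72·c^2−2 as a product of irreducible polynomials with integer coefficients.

Factor out 2, leaving 36·c^2−1, which is a difference of two squares.

2·(6·c+1)·(6·c−1)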